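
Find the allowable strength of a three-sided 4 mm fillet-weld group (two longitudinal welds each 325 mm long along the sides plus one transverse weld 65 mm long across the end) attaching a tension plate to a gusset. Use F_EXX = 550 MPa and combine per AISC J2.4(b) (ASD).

R_n/Ω ≈ 334 kN

t_e = 0.707 × 4 = 2.828 mm.
R_nwl = 0.6 × 550 × 2.828 × 650 × 10⁻³ = 606.6 kN (longitudinal, 2 welds).
R_nwt = 0.6 × 550 × 2.828 × 65 × 10⁻³ = 60.66 kN (transverse, base value).
(i) R_nwl + R_nwt = 667.3 kN; (ii) 0.85 R_nwl + 1.5 R_nwt = 606.6 kN.
R_n = max = 667.3 kN [governs: (i)]; R_n/Ω = 333.6 kN.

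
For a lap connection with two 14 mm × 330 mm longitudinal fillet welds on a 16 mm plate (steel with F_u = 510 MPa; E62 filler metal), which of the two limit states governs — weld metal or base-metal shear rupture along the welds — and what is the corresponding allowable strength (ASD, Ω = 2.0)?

E62XX → F_EXX = 620 MPa.
t_e = 0.707 × 14 = 9.898 mm; L = 660 mm.
Weld metal: R_n/Ω = (1/2.0) × 0.6 × 620 × 9.898 × 660 × 10⁻³ = 1215 kN.
Base metal (shear rupture): R_n/Ω = (1/2.0) × 0.6 × 510 × 16 × 660 × 10⁻³ = 1616 kN.
Governing: weld metal.

R_n/Ω ≈ 1220 kN (weld metal governs)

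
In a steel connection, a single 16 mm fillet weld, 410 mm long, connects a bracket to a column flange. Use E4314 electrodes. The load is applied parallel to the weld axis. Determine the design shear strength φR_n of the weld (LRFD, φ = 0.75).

E43XX → F_EXX = 430 MPa.
Effective throat t_e = 0.707 × 16 = 11.31 mm.
Total length L = 410 mm; A_we = 11.31 × 410 = 4638 mm².
F_nw = 0.6 F_EXX = 0.6 × 430 = 258 MPa.
φR_n = 0.75 × 258 × 4638 × 10⁻³ = 897.4 kN.

φR_n ≈ 897 kN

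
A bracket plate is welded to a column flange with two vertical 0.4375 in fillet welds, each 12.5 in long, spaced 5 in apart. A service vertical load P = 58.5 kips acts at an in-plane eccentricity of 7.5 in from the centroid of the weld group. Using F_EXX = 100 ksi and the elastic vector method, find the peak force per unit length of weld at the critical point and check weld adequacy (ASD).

Total weld length L_w = 25 in. Treat welds as unit-width lines.
Polar moment about centroid: J = 2[d³/12 + d(b/2)²] = 2[12.5³/12 + 12.5×2.5²] = 481.8 in³.
Direct shear f_v = P/L_w = 58.5 / 25 = 2.34 kip/in (vertical).
Torsion M = P·e = 58.5 × 7.5 = 438.75 kip·in.
Critical point at (x, y) = (2.5, 6.25) from centroid. f_tx = M·y/J = 5.692 kip/in; f_ty = M·x/J = 2.277 kip/in.
Resultant f_max = √[f_tx² + (f_v + f_ty)²] = √[5.692² + (2.34 + 2.277)²] = 7.329 kip/in.
Capacity per unit length: r_n/Ω = (1/2.0) × 0.6 × 100 × (0.707 × 0.4375) = 9.279 kip/in.
7.329 ≤ 9.279 → adequate.

f_max ≈ 7.33 kip/in; adequate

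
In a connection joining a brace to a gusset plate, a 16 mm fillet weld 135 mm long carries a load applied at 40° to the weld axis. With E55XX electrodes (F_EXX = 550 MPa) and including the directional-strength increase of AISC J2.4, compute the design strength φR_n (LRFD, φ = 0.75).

φR_n ≈ 475 kN

t_e = 0.707 × 16 = 11.31 mm; A_we = 11.31 × 135 = 1527 mm².
Directional factor: 1.0 + 0.5 sin^1.5(40°) = 1.258.
F_nw = 0.6 × 550 × 1.258 = 415 MPa.
φR_n = 0.75 × 415 × 1527 × 10⁻³ = 475.4 kN.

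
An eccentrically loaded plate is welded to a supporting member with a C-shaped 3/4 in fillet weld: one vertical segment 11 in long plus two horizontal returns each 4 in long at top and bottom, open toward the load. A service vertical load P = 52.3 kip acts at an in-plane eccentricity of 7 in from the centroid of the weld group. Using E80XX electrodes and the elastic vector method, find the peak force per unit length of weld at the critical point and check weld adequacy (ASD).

f_max ≈ 7.82 kip/in; adequate

E80XX → F_EXX = 80 ksi.
Total weld length L_w = 19 in. Treat welds as unit-width lines.
Centroid: x̄ = 2×4×2 / 19 = 0.8421 in from the vertical weld.
Polar moment about centroid: J = I_x + I_y = [11³/12 + 2×4×5.5²] + [11×0.8421² + 2(4³/12 + 4×1.158²)] = 382.1 in³.
Direct shear f_v = P/L_w = 52.3 / 19 = 2.753 kip/in (vertical).
Torsion M = P·e = 52.3 × 7 = 366.1 kip·in.
Critical point at (x, y) = (3.158, 5.5) from centroid. f_tx = M·y/J = 5.27 kip/in; f_ty = M·x/J = 3.026 kip/in.
Resultant f_max = √[f_tx² + (f_v + f_ty)²] = √[5.27² + (2.753 + 3.026)²] = 7.82 kip/in.
Capacity per unit length: r_n/Ω = (1/2.0) × 0.6 × 80 × (0.707 × 0.75) = 12.73 kip/in.
7.82 ≤ 12.73 → adequate.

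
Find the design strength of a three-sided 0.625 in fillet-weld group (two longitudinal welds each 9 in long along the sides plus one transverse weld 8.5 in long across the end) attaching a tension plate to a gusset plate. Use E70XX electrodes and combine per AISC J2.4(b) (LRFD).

φR_n ≈ 390 kip

E70XX → F_EXX = 70 ksi.
t_e = 0.707 × 0.625 = 0.4419 in.
R_nwl = 0.6 × 70 × 0.4419 × 18 = 334.1 kip (longitudinal, 2 welds).
R_nwt = 0.6 × 70 × 0.4419 × 8.5 = 157.7 kip (transverse, base value).
(i) R_nwl + R_nwt = 491.8 kip; (ii) 0.85 R_nwl + 1.5 R_nwt = 520.6 kip.
R_n = max = 520.6 kip [governs: (ii)]; φR_n = 390.4 kip.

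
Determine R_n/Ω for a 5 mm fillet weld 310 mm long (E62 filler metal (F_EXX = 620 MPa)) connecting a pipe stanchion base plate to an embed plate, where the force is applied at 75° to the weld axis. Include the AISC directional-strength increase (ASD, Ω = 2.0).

R_n/Ω ≈ 301 kN

t_e = 0.707 × 5 = 3.535 mm; A_we = 3.535 × 310 = 1096 mm².
Directional factor: 1.0 + 0.5 sin^1.5(75°) = 1.475.
F_nw = 0.6 × 620 × 1.475 = 548.6 MPa.
R_n/Ω = (548.6 × 1096) / 2.0 × 10⁻³ = 300.6 kN.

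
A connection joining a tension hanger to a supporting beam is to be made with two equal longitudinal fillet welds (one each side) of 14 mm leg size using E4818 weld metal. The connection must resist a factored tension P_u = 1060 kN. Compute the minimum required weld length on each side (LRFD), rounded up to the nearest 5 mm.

E48XX → F_EXX = 480 MPa.
Throat t_e = 0.707 × 14 = 9.898 mm.
φr_n = 0.75 × 0.6 × 480 × 9.898 × 10⁻³ = 2.138 kN/mm.
L_req = P_u / φr_n = 1060 / 2.138 = 495.8 mm total.
Per side: 495.8 / 2 = 247.9 mm.
Round up → use L = 250 mm on each side.

L = 250 mm on each side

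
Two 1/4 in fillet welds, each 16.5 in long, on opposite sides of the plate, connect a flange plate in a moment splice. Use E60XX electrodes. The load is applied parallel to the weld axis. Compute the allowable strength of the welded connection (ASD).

E60XX → F_EXX = 60 ksi.
Effective throat t_e = 0.707 × 0.25 = 0.1767 in.
Total length L = 33 in; A_we = 0.1767 × 33 = 5.833 in².
F_nw = 0.6 F_EXX = 0.6 × 60 = 36 ksi.
R_n = 36 × 5.833 = 210 kips; R_n/Ω = 210/2.0 = 105 kips.

R_n/Ω ≈ 105 kips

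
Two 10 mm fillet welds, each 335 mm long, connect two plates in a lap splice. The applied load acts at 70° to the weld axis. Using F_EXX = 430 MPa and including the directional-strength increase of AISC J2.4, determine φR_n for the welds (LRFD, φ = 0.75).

t_e = 0.707 × 10 = 7.07 mm; A_we = 7.07 × 670 = 4737 mm².
Directional factor: 1.0 + 0.5 sin^1.5(70°) = 1.455.
F_nw = 0.6 × 430 × 1.455 = 375.5 MPa.
φR_n = 0.75 × 375.5 × 4737 × 10⁻³ = 1334 kN.

φR_n ≈ 1330 kN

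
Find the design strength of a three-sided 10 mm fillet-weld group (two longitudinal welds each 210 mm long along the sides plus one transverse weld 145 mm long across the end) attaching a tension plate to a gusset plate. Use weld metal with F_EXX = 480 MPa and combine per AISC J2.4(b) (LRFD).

t_e = 0.707 × 10 = 7.07 mm.
R_nwl = 0.6 × 480 × 7.07 × 420 × 10⁻³ = 855.2 kN (longitudinal, 2 welds).
R_nwt = 0.6 × 480 × 7.07 × 145 × 10⁻³ = 295.2 kN (transverse, base value).
(i) R_nwl + R_nwt = 1150 kN; (ii) 0.85 R_nwl + 1.5 R_nwt = 1170 kN.
R_n = max = 1170 kN [governs: (ii)]; φR_n = 877.3 kN.

φR_n ≈ 877 kN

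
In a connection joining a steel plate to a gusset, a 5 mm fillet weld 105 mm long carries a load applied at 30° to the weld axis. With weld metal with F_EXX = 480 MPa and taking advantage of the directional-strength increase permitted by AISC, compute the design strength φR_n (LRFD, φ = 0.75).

φR_n ≈ 94.3 kN

t_e = 0.707 × 5 = 3.535 mm; A_we = 3.535 × 105 = 371.2 mm².
Directional factor: 1.0 + 0.5 sin^1.5(30°) = 1.177.
F_nw = 0.6 × 480 × 1.177 = 338.9 MPa.
φR_n = 0.75 × 338.9 × 371.2 × 10⁻³ = 94.35 kN.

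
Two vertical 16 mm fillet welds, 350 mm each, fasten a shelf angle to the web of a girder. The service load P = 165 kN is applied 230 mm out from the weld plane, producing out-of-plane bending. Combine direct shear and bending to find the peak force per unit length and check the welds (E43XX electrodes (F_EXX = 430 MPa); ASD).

L_w = 2 × 350 = 700 mm; section modulus (unit throat) S = 2 × L²/6 = 40830 mm².
Direct shear f_v = P/L_w = 165×10³/700 = 235.7 N/mm.
Moment M = P × e = 165×10³ × 230 = 37950000 N·mm; bending f_b = M/S = 929.4 N/mm.
f_max = √(f_v² + f_b²) = √(235.7² + 929.4²) = 958.8 N/mm.
r_n/Ω = (1/2.0) × 0.6 × 430 × (0.707 × 16) = 1459 N/mm → adequate.

f_max ≈ 959 N/mm; adequate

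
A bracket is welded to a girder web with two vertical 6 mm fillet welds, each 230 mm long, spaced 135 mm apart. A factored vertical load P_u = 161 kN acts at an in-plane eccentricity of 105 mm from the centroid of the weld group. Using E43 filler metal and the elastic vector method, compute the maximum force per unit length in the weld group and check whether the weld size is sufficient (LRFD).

E43XX → F_EXX = 430 MPa.
Total weld length L_w = 460 mm. Treat welds as unit-width lines.
Polar moment about centroid: J = 2[d³/12 + d(b/2)²] = 2[230³/12 + 230×67.5²] = 4124000 mm³.
Direct shear f_v = P/L_w = 161×10³ / 460 = 350 N/mm (vertical).
Torsion M = P·e = 161×10³ × 105 = 16905000 N·mm.
Critical point at (x, y) = (67.5, 115) from centroid. f_tx = M·y/J = 471.4 N/mm; f_ty = M·x/J = 276.7 N/mm.
Resultant f_max = √[f_tx² + (f_v + f_ty)²] = √[471.4² + (350 + 276.7)²] = 784.2 N/mm.
Capacity per unit length: φr_n = 0.75 × 0.6 × 430 × (0.707 × 6) = 820.8 N/mm.
784.2 ≤ 820.8 → adequate.

f_max ≈ 784 N/mm; adequate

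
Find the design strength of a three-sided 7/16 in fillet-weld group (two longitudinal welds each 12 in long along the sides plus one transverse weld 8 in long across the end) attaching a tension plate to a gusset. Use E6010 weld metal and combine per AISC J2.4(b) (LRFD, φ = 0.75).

E60XX → F_EXX = 60 ksi.
t_e = 0.707 × 0.4375 = 0.3093 in.
R_nwl = 0.6 × 60 × 0.3093 × 24 = 267.2 kip (longitudinal, 2 welds).
R_nwt = 0.6 × 60 × 0.3093 × 8 = 89.08 kip (transverse, base value).
(i) R_nwl + R_nwt = 356.3 kip; (ii) 0.85 R_nwl + 1.5 R_nwt = 360.8 kip.
R_n = max = 360.8 kip [governs: (ii)]; φR_n = 270.6 kip.

φR_n ≈ 271 kip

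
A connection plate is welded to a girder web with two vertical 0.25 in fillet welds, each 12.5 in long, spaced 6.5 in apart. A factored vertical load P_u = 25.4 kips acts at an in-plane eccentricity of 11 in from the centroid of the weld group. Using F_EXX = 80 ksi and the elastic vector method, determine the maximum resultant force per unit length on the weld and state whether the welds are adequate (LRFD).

f_max ≈ 3.91 kip/in; adequate

Total weld length L_w = 25 in. Treat welds as unit-width lines.
Polar moment about centroid: J = 2[d³/12 + d(b/2)²] = 2[12.5³/12 + 12.5×3.25²] = 589.6 in³.
Direct shear f_v = P/L_w = 25.4 / 25 = 1.016 kip/in (vertical).
Torsion M = P·e = 25.4 × 11 = 279.4 kip·in.
Critical point at (x, y) = (3.25, 6.25) from centroid. f_tx = M·y/J = 2.962 kip/in; f_ty = M·x/J = 1.54 kip/in.
Resultant f_max = √[f_tx² + (f_v + f_ty)²] = √[2.962² + (1.016 + 1.54)²] = 3.912 kip/in.
Capacity per unit length: φr_n = 0.75 × 0.6 × 80 × (0.707 × 0.25) = 6.363 kip/in.
3.912 ≤ 6.363 → adequate.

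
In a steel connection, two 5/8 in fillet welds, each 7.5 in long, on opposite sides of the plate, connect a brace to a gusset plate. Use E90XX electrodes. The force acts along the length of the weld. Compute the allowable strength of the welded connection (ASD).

R_n/Ω ≈ 179 kip

E90XX → F_EXX = 90 ksi.
Effective throat t_e = 0.707 × 0.625 = 0.4419 in.
Total length L = 15 in; A_we = 0.4419 × 15 = 6.628 in².
F_nw = 0.6 F_EXX = 0.6 × 90 = 54 ksi.
R_n = 54 × 6.628 = 357.9 kip; R_n/Ω = 357.9/2.0 = 179 kip.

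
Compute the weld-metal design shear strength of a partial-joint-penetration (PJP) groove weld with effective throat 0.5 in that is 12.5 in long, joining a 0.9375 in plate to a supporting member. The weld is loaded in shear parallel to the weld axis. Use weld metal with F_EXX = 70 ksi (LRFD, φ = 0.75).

Effective throat (given) t_e = 0.5 in.
A_we = 0.5 × 12.5 = 6.25 in².
F_nw = 0.6 F_EXX = 42 ksi.
φR_n = 0.75 × 42 × 6.25 = 196.9 kip.

φR_n ≈ 197 kip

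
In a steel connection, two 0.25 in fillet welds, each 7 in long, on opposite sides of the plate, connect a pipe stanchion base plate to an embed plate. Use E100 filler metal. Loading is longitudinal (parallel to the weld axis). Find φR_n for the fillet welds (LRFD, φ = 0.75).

E100XX → F_EXX = 100 ksi.
Effective throat t_e = 0.707 × 0.25 = 0.1767 in.
Total length L = 14 in; A_we = 0.1767 × 14 = 2.474 in².
F_nw = 0.6 F_EXX = 0.6 × 100 = 60 ksi.
φR_n = 0.75 × 60 × 2.474 = 111.4 kips.

φR_n ≈ 111 kips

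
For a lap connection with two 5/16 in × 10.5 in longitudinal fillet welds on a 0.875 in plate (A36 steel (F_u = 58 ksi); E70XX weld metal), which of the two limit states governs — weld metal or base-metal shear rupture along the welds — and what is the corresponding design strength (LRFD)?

φR_n ≈ 146 kip (weld metal governs)

E70XX → F_EXX = 70 ksi.
t_e = 0.707 × 0.3125 = 0.2209 in; L = 21 in.
Weld metal: φR_n = 0.75 × 0.6 × 70 × 0.2209 × 21 = 146.2 kip.
Base metal (shear rupture): φR_n = 0.75 × 0.6 × 58 × 0.875 × 21 = 479.6 kip.
Governing: weld metal.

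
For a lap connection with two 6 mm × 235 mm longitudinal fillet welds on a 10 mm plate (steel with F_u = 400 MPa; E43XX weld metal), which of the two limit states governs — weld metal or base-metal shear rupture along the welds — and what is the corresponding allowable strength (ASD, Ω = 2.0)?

R_n/Ω ≈ 257 kN (weld metal governs)

E43XX → F_EXX = 430 MPa.
t_e = 0.707 × 6 = 4.242 mm; L = 470 mm.
Weld metal: R_n/Ω = (1/2.0) × 0.6 × 430 × 4.242 × 470 × 10⁻³ = 257.2 kN.
Base metal (shear rupture): R_n/Ω = (1/2.0) × 0.6 × 400 × 10 × 470 × 10⁻³ = 564 kN.
Governing: weld metal.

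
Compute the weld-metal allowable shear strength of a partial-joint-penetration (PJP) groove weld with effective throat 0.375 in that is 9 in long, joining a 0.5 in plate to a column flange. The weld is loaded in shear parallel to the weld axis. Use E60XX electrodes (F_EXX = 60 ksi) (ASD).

R_n/Ω ≈ 60.8 kips

Effective throat (given) t_e = 0.375 in.
A_we = 0.375 × 9 = 3.375 in².
F_nw = 0.6 F_EXX = 36 ksi.
R_n/Ω = (36 × 3.375) / 2.0 = 60.75 kips.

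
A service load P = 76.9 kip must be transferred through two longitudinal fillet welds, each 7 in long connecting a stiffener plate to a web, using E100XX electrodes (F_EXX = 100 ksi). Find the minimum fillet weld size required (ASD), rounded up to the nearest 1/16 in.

Total weld length L = 14 in.
Required throat t_e = P × Ω / (0.6 F_EXX × L) = 76.9 × 2.0 / (0.6 × 100 × 14) = 0.1831 in.
Required leg w = t_e / 0.707 = 0.259 in → use 5/16 in.

w = 5/16 in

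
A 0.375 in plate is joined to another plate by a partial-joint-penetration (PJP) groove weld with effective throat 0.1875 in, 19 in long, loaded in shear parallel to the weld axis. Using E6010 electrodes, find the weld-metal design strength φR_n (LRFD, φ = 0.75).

E60XX → F_EXX = 60 ksi.
Effective throat (given) t_e = 0.1875 in.
A_we = 0.1875 × 19 = 3.562 in².
F_nw = 0.6 F_EXX = 36 ksi.
φR_n = 0.75 × 36 × 3.562 = 96.19 kip.

φR_n ≈ 96.2 kip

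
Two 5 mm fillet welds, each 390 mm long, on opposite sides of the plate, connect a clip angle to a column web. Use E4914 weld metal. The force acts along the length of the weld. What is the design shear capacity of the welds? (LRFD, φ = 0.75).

E49XX → F_EXX = 490 MPa.
Effective throat t_e = 0.707 × 5 = 3.535 mm.
Total length L = 780 mm; A_we = 3.535 × 780 = 2757 mm².
F_nw = 0.6 F_EXX = 0.6 × 490 = 294 MPa.
φR_n = 0.75 × 294 × 2757 × 10⁻³ = 608 kN.

φR_n ≈ 608 kN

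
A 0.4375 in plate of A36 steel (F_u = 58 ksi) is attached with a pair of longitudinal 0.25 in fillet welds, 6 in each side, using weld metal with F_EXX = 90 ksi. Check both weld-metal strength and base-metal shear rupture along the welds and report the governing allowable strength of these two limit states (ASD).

R_n/Ω ≈ 57.3 kips (weld metal governs)

t_e = 0.707 × 0.25 = 0.1767 in; L = 12 in.
Weld metal: R_n/Ω = (1/2.0) × 0.6 × 90 × 0.1767 × 12 = 57.27 kips.
Base metal (shear rupture): R_n/Ω = (1/2.0) × 0.6 × 58 × 0.4375 × 12 = 91.35 kips.
Governing: weld metal.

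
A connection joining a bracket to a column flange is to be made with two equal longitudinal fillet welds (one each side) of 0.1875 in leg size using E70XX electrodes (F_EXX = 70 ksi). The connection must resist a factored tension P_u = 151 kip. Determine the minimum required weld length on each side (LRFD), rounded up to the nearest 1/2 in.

L = 18.5 in on each side

Throat t_e = 0.707 × 0.1875 = 0.1326 in.
φr_n = 0.75 × 0.6 × 70 × 0.1326 = 4.176 kip/in.
L_req = P_u / φr_n = 151 / 4.176 = 36.16 in total.
Per side: 36.16 / 2 = 18.08 in.
Round up → use L = 18.5 in on each side.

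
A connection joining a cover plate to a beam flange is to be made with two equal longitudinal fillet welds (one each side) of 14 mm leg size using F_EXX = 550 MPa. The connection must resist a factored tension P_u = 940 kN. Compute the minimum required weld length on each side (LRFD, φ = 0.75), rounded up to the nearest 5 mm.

L = 195 mm on each side

Throat t_e = 0.707 × 14 = 9.898 mm.
φr_n = 0.75 × 0.6 × 550 × 9.898 × 10⁻³ = 2.45 kN/mm.
L_req = P_u / φr_n = 940 / 2.45 = 383.7 mm total.
Per side: 383.7 / 2 = 191.9 mm.
Round up → use L = 195 mm on each side.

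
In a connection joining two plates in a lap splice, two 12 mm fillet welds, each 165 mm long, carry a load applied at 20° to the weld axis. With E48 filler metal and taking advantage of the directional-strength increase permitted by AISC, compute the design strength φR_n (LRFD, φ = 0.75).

E48XX → F_EXX = 480 MPa.
t_e = 0.707 × 12 = 8.484 mm; A_we = 8.484 × 330 = 2800 mm².
Directional factor: 1.0 + 0.5 sin^1.5(20°) = 1.1.
F_nw = 0.6 × 480 × 1.1 = 316.8 MPa.
φR_n = 0.75 × 316.8 × 2800 × 10⁻³ = 665.2 kN.

φR_n ≈ 665 kN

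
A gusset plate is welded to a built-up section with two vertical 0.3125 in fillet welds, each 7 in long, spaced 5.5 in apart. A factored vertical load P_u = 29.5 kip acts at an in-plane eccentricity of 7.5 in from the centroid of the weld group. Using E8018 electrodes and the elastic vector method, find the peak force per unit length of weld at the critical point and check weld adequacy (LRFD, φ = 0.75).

f_max ≈ 7.53 kip/in; adequate

E80XX → F_EXX = 80 ksi.
Total weld length L_w = 14 in. Treat welds as unit-width lines.
Polar moment about centroid: J = 2[d³/12 + d(b/2)²] = 2[7³/12 + 7×2.75²] = 163 in³.
Direct shear f_v = P/L_w = 29.5 / 14 = 2.107 kip/in (vertical).
Torsion M = P·e = 29.5 × 7.5 = 221.25 kip·in.
Critical point at (x, y) = (2.75, 3.5) from centroid. f_tx = M·y/J = 4.75 kip/in; f_ty = M·x/J = 3.732 kip/in.
Resultant f_max = √[f_tx² + (f_v + f_ty)²] = √[4.75² + (2.107 + 3.732)²] = 7.527 kip/in.
Capacity per unit length: φr_n = 0.75 × 0.6 × 80 × (0.707 × 0.3125) = 7.954 kip/in.
7.527 ≤ 7.954 → adequate.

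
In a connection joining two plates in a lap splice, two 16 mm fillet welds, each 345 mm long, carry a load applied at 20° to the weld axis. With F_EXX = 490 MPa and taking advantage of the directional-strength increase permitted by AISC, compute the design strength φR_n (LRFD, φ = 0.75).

φR_n ≈ 1890 kN

t_e = 0.707 × 16 = 11.31 mm; A_we = 11.31 × 690 = 7805 mm².
Directional factor: 1.0 + 0.5 sin^1.5(20°) = 1.1.
F_nw = 0.6 × 490 × 1.1 = 323.4 MPa.
φR_n = 0.75 × 323.4 × 7805 × 10⁻³ = 1893 kN.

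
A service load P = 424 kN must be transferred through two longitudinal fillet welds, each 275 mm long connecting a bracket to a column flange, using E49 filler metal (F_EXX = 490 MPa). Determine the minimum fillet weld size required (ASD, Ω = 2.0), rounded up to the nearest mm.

Total weld length L = 550 mm.
Required throat t_e = P × Ω / (0.6 F_EXX × L) = 424 × 2.0 / (0.6 × 490 × 550 × 10⁻³) = 5.244 mm.
Required leg w = t_e / 0.707 = 7.418 mm → use 8 mm.

w = 8 mm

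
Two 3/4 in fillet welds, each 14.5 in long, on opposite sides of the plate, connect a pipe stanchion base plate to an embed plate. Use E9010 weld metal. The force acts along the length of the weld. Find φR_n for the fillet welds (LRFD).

E90XX → F_EXX = 90 ksi.
Effective throat t_e = 0.707 × 0.75 = 0.5302 in.
Total length L = 29 in; A_we = 0.5302 × 29 = 15.38 in².
F_nw = 0.6 F_EXX = 0.6 × 90 = 54 ksi.
φR_n = 0.75 × 54 × 15.38 = 622.8 kip.

φR_n ≈ 623 kip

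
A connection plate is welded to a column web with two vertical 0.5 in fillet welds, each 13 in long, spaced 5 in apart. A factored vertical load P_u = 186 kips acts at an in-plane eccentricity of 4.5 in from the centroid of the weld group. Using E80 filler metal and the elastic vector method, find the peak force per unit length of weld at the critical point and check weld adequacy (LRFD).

E80XX → F_EXX = 80 ksi.
Total weld length L_w = 26 in. Treat welds as unit-width lines.
Polar moment about centroid: J = 2[d³/12 + d(b/2)²] = 2[13³/12 + 13×2.5²] = 528.7 in³.
Direct shear f_v = P/L_w = 186 / 26 = 7.154 kip/in (vertical).
Torsion M = P·e = 186 × 4.5 = 837 kip·in.
Critical point at (x, y) = (2.5, 6.5) from centroid. f_tx = M·y/J = 10.29 kip/in; f_ty = M·x/J = 3.958 kip/in.
Resultant f_max = √[f_tx² + (f_v + f_ty)²] = √[10.29² + (7.154 + 3.958)²] = 15.15 kip/in.
Capacity per unit length: φr_n = 0.75 × 0.6 × 80 × (0.707 × 0.5) = 12.73 kip/in.
15.15 > 12.73 → NOT adequate.

f_max ≈ 15.1 kip/in; NOT adequate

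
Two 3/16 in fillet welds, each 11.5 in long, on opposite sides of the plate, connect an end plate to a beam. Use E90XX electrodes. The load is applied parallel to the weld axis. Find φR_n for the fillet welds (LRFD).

E90XX → F_EXX = 90 ksi.
Effective throat t_e = 0.707 × 0.1875 = 0.1326 in.
Total length L = 23 in; A_we = 0.1326 × 23 = 3.049 in².
F_nw = 0.6 F_EXX = 0.6 × 90 = 54 ksi.
φR_n = 0.75 × 54 × 3.049 = 123.5 kips.

φR_n ≈ 123 kips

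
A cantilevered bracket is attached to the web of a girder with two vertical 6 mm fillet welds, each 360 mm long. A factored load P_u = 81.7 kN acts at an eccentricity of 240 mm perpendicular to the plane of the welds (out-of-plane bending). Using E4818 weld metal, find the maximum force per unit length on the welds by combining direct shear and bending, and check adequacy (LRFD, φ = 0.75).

E48XX → F_EXX = 480 MPa.
L_w = 2 × 360 = 720 mm; section modulus (unit throat) S = 2 × L²/6 = 43200 mm².
Direct shear f_v = P/L_w = 81.7×10³/720 = 113.5 N/mm.
Moment M = P × e = 81.7×10³ × 240 = 19608000 N·mm; bending f_b = M/S = 453.9 N/mm.
f_max = √(f_v² + f_b²) = √(113.5² + 453.9²) = 467.9 N/mm.
φr_n = 0.75 × 0.6 × 480 × (0.707 × 6) = 916.3 N/mm → adequate.

f_max ≈ 468 N/mm; adequate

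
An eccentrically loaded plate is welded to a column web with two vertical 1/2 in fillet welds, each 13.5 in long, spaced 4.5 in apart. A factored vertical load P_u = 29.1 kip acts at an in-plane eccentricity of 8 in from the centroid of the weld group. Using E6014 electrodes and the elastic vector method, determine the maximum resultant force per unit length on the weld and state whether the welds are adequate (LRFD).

E60XX → F_EXX = 60 ksi.
Total weld length L_w = 27 in. Treat welds as unit-width lines.
Polar moment about centroid: J = 2[d³/12 + d(b/2)²] = 2[13.5³/12 + 13.5×2.25²] = 546.8 in³.
Direct shear f_v = P/L_w = 29.1 / 27 = 1.078 kip/in (vertical).
Torsion M = P·e = 29.1 × 8 = 232.8 kip·in.
Critical point at (x, y) = (2.25, 6.75) from centroid. f_tx = M·y/J = 2.874 kip/in; f_ty = M·x/J = 0.958 kip/in.
Resultant f_max = √[f_tx² + (f_v + f_ty)²] = √[2.874² + (1.078 + 0.958)²] = 3.522 kip/in.
Capacity per unit length: φr_n = 0.75 × 0.6 × 60 × (0.707 × 0.5) = 9.544 kip/in.
3.522 ≤ 9.544 → adequate.

f_max ≈ 3.52 kip/in; adequate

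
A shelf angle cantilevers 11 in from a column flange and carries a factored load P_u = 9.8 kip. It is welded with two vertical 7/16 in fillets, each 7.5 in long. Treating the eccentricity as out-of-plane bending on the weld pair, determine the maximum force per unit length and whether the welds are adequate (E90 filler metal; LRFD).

f_max ≈ 5.79 kip/in; adequate

E90XX → F_EXX = 90 ksi.
L_w = 2 × 7.5 = 15 in; section modulus (unit throat) S = 2 × L²/6 = 18.75 in².
Direct shear f_v = P/L_w = 9.8/15 = 0.6533 kip/in.
Moment M = P × e = 9.8 × 11 = 107.8 kip·in; bending f_b = M/S = 5.749 kip/in.
f_max = √(f_v² + f_b²) = √(0.6533² + 5.749²) = 5.786 kip/in.
φr_n = 0.75 × 0.6 × 90 × (0.707 × 0.4375) = 12.53 kip/in → adequate.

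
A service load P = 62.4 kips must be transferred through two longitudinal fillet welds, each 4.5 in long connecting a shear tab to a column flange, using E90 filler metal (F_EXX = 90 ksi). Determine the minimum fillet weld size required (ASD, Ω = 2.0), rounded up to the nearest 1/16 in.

w = 3/8 in

Total weld length L = 9 in.
Required throat t_e = P × Ω / (0.6 F_EXX × L) = 62.4 × 2.0 / (0.6 × 90 × 9) = 0.2568 in.
Required leg w = t_e / 0.707 = 0.3632 in → use 3/8 in.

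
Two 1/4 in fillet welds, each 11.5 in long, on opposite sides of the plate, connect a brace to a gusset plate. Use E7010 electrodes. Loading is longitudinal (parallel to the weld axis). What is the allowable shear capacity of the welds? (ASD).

E70XX → F_EXX = 70 ksi.
Effective throat t_e = 0.707 × 0.25 = 0.1767 in.
Total length L = 23 in; A_we = 0.1767 × 23 = 4.065 in².
F_nw = 0.6 F_EXX = 0.6 × 70 = 42 ksi.
R_n = 42 × 4.065 = 170.7 kip; R_n/Ω = 170.7/2.0 = 85.37 kip.

R_n/Ω ≈ 85.4 kip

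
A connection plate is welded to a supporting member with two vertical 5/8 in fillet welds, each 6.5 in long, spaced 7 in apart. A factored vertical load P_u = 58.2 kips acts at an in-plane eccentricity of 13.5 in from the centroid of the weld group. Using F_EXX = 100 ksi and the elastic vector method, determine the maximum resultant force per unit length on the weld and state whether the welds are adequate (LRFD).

f_max ≈ 21.8 kip/in; NOT adequate

Total weld length L_w = 13 in. Treat welds as unit-width lines.
Polar moment about centroid: J = 2[d³/12 + d(b/2)²] = 2[6.5³/12 + 6.5×3.5²] = 205 in³.
Direct shear f_v = P/L_w = 58.2 / 13 = 4.477 kip/in (vertical).
Torsion M = P·e = 58.2 × 13.5 = 785.7 kip·in.
Critical point at (x, y) = (3.5, 3.25) from centroid. f_tx = M·y/J = 12.45 kip/in; f_ty = M·x/J = 13.41 kip/in.
Resultant f_max = √[f_tx² + (f_v + f_ty)²] = √[12.45² + (4.477 + 13.41)²] = 21.8 kip/in.
Capacity per unit length: φr_n = 0.75 × 0.6 × 100 × (0.707 × 0.625) = 19.88 kip/in.
21.8 > 19.88 → NOT adequate.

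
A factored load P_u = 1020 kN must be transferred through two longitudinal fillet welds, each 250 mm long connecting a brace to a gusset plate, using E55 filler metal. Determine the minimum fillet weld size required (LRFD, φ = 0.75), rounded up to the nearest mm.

E55XX → F_EXX = 550 MPa.
Total weld length L = 500 mm.
Required throat t_e = P_u / (φ × 0.6 F_EXX × L) = 1020 / (0.75 × 0.6 × 550 × 500 × 10⁻³) = 8.242 mm.
Required leg w = t_e / 0.707 = 11.66 mm → use 12 mm.

w = 12 mm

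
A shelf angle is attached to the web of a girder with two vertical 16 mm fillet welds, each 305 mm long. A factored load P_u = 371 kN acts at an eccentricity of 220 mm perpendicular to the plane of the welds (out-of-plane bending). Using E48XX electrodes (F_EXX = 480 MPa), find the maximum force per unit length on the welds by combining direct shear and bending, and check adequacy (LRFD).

f_max ≈ 2700 N/mm; NOT adequate

L_w = 2 × 305 = 610 mm; section modulus (unit throat) S = 2 × L²/6 = 31010 mm².
Direct shear f_v = P/L_w = 371×10³/610 = 608.2 N/mm.
Moment M = P × e = 371×10³ × 220 = 81620000 N·mm; bending f_b = M/S = 2632 N/mm.
f_max = √(f_v² + f_b²) = √(608.2² + 2632²) = 2702 N/mm.
φr_n = 0.75 × 0.6 × 480 × (0.707 × 16) = 2443 N/mm → NOT adequate.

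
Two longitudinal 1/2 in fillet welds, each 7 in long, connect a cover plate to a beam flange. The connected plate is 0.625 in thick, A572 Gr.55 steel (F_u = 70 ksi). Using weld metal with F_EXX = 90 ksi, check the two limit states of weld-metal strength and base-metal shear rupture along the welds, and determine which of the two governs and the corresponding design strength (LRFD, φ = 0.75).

t_e = 0.707 × 0.5 = 0.3535 in; L = 14 in.
Weld metal: φR_n = 0.75 × 0.6 × 90 × 0.3535 × 14 = 200.4 kip.
Base metal (shear rupture): φR_n = 0.75 × 0.6 × 70 × 0.625 × 14 = 275.6 kip.
Governing: weld metal.

φR_n ≈ 200 kip (weld metal governs)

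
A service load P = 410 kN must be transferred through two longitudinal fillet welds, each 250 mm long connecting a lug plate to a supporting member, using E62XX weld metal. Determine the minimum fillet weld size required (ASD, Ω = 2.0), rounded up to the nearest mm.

w = 7 mm

E62XX → F_EXX = 620 MPa.
Total weld length L = 500 mm.
Required throat t_e = P × Ω / (0.6 F_EXX × L) = 410 × 2.0 / (0.6 × 620 × 500 × 10⁻³) = 4.409 mm.
Required leg w = t_e / 0.707 = 6.236 mm → use 7 mm.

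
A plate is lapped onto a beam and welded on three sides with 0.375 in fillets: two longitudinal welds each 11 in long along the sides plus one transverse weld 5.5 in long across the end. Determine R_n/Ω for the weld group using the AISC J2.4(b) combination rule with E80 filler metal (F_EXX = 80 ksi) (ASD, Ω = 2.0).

R_n/Ω ≈ 175 kip

t_e = 0.707 × 0.375 = 0.2651 in.
R_nwl = 0.6 × 80 × 0.2651 × 22 = 280 kip (longitudinal, 2 welds).
R_nwt = 0.6 × 80 × 0.2651 × 5.5 = 69.99 kip (transverse, base value).
(i) R_nwl + R_nwt = 350 kip; (ii) 0.85 R_nwl + 1.5 R_nwt = 343 kip.
R_n = max = 350 kip [governs: (i)]; R_n/Ω = 175 kip.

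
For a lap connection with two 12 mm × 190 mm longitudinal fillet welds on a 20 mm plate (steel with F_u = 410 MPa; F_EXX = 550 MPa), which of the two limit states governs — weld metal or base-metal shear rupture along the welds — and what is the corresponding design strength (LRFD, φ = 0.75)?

φR_n ≈ 798 kN (weld metal governs)

t_e = 0.707 × 12 = 8.484 mm; L = 380 mm.
Weld metal: φR_n = 0.75 × 0.6 × 550 × 8.484 × 380 × 10⁻³ = 797.9 kN.
Base metal (shear rupture): φR_n = 0.75 × 0.6 × 410 × 20 × 380 × 10⁻³ = 1402 kN.
Governing: weld metal.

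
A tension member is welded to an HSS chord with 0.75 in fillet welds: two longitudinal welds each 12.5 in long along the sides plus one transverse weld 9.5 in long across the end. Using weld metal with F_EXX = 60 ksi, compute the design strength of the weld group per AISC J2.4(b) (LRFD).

t_e = 0.707 × 0.75 = 0.5302 in.
R_nwl = 0.6 × 60 × 0.5302 × 25 = 477.2 kip (longitudinal, 2 welds).
R_nwt = 0.6 × 60 × 0.5302 × 9.5 = 181.3 kip (transverse, base value).
(i) R_nwl + R_nwt = 658.6 kip; (ii) 0.85 R_nwl + 1.5 R_nwt = 677.7 kip.
R_n = max = 677.7 kip [governs: (ii)]; φR_n = 508.2 kip.

φR_n ≈ 508 kip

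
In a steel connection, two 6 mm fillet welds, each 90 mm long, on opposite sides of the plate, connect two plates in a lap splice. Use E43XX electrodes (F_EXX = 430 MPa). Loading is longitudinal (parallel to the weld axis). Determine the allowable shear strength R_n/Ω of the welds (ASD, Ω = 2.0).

R_n/Ω ≈ 98.5 kN

Effective throat t_e = 0.707 × 6 = 4.242 mm.
Total length L = 180 mm; A_we = 4.242 × 180 = 763.6 mm².
F_nw = 0.6 F_EXX = 0.6 × 430 = 258 MPa.
R_n = 258 × 763.6 × 10⁻³ = 197 kN; R_n/Ω = 197/2.0 = 98.5 kN.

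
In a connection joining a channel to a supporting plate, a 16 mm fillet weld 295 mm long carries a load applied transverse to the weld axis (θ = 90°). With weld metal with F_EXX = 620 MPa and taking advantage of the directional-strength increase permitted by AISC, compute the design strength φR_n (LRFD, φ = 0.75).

φR_n ≈ 1400 kN

t_e = 0.707 × 16 = 11.31 mm; A_we = 11.31 × 295 = 3337 mm².
Directional factor: 1.0 + 0.5 sin^1.5(90°) = 1.5.
F_nw = 0.6 × 620 × 1.5 = 558 MPa.
φR_n = 0.75 × 558 × 3337 × 10⁻³ = 1397 kN.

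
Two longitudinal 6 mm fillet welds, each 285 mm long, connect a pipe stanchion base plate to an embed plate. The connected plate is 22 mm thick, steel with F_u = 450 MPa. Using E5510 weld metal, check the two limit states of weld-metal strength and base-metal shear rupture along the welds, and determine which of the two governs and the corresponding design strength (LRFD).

E55XX → F_EXX = 550 MPa.
t_e = 0.707 × 6 = 4.242 mm; L = 570 mm.
Weld metal: φR_n = 0.75 × 0.6 × 550 × 4.242 × 570 × 10⁻³ = 598.4 kN.
Base metal (shear rupture): φR_n = 0.75 × 0.6 × 450 × 22 × 570 × 10⁻³ = 2539 kN.
Governing: weld metal.

φR_n ≈ 598 kN (weld metal governs)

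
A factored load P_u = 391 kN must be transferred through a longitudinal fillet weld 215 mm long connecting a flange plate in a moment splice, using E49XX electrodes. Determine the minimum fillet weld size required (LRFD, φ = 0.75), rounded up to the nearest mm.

w = 12 mm

E49XX → F_EXX = 490 MPa.
Total weld length L = 215 mm.
Required throat t_e = P_u / (φ × 0.6 F_EXX × L) = 391 / (0.75 × 0.6 × 490 × 215 × 10⁻³) = 8.248 mm.
Required leg w = t_e / 0.707 = 11.67 mm → use 12 mm.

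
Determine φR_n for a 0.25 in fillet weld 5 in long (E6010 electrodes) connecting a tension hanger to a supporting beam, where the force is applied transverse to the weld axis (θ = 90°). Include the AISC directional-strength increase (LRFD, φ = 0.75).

E60XX → F_EXX = 60 ksi.
t_e = 0.707 × 0.25 = 0.1767 in; A_we = 0.1767 × 5 = 0.8837 in².
Directional factor: 1.0 + 0.5 sin^1.5(90°) = 1.5.
F_nw = 0.6 × 60 × 1.5 = 54 ksi.
φR_n = 0.75 × 54 × 0.8837 = 35.79 kips.

φR_n ≈ 35.8 kips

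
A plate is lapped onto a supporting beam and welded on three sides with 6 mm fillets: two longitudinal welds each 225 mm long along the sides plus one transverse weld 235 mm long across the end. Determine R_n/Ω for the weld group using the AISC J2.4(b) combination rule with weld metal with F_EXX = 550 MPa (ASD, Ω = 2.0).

R_n/Ω ≈ 514 kN

t_e = 0.707 × 6 = 4.242 mm.
R_nwl = 0.6 × 550 × 4.242 × 450 × 10⁻³ = 629.9 kN (longitudinal, 2 welds).
R_nwt = 0.6 × 550 × 4.242 × 235 × 10⁻³ = 329 kN (transverse, base value).
(i) R_nwl + R_nwt = 958.9 kN; (ii) 0.85 R_nwl + 1.5 R_nwt = 1029 kN.
R_n = max = 1029 kN [governs: (ii)]; R_n/Ω = 514.4 kN.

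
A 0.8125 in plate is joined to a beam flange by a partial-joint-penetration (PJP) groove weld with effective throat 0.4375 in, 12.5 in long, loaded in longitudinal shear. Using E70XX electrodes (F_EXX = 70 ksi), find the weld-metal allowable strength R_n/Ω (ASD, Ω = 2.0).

Effective throat (given) t_e = 0.4375 in.
A_we = 0.4375 × 12.5 = 5.469 in².
F_nw = 0.6 F_EXX = 42 ksi.
R_n/Ω = (42 × 5.469) / 2.0 = 114.8 kips.

R_n/Ω ≈ 115 kips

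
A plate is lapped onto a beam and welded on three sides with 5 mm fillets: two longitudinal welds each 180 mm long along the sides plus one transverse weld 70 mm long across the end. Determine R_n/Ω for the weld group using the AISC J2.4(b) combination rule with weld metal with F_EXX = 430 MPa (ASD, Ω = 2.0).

R_n/Ω ≈ 196 kN

t_e = 0.707 × 5 = 3.535 mm.
R_nwl = 0.6 × 430 × 3.535 × 360 × 10⁻³ = 328.3 kN (longitudinal, 2 welds).
R_nwt = 0.6 × 430 × 3.535 × 70 × 10⁻³ = 63.84 kN (transverse, base value).
(i) R_nwl + R_nwt = 392.2 kN; (ii) 0.85 R_nwl + 1.5 R_nwt = 374.8 kN.
R_n = max = 392.2 kN [governs: (i)]; R_n/Ω = 196.1 kN.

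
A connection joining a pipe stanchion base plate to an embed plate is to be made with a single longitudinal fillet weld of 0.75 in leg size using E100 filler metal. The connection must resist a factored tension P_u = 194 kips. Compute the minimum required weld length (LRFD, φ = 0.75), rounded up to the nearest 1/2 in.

L = 8.5 in

E100XX → F_EXX = 100 ksi.
Throat t_e = 0.707 × 0.75 = 0.5302 in.
φr_n = 0.75 × 0.6 × 100 × 0.5302 = 23.86 kips/in.
L_req = P_u / φr_n = 194 / 23.86 = 8.13 in total.
Round up → use L = 8.5 in.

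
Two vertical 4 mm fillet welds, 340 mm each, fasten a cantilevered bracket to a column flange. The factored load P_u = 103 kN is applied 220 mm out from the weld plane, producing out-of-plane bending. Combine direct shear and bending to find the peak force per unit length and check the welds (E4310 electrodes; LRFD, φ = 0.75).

E43XX → F_EXX = 430 MPa.
L_w = 2 × 340 = 680 mm; section modulus (unit throat) S = 2 × L²/6 = 38530 mm².
Direct shear f_v = P/L_w = 103×10³/680 = 151.5 N/mm.
Moment M = P × e = 103×10³ × 220 = 22660000 N·mm; bending f_b = M/S = 588.1 N/mm.
f_max = √(f_v² + f_b²) = √(151.5² + 588.1²) = 607.3 N/mm.
φr_n = 0.75 × 0.6 × 430 × (0.707 × 4) = 547.2 N/mm → NOT adequate.

f_max ≈ 607 N/mm; NOT adequate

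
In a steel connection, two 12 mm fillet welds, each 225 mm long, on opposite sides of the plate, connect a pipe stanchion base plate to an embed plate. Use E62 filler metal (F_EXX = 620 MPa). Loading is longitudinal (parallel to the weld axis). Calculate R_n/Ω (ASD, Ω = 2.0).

Effective throat t_e = 0.707 × 12 = 8.484 mm.
Total length L = 450 mm; A_we = 8.484 × 450 = 3818 mm².
F_nw = 0.6 F_EXX = 0.6 × 620 = 372 MPa.
R_n = 372 × 3818 × 10⁻³ = 1420 kN; R_n/Ω = 1420/2.0 = 710.1 kN.

R_n/Ω ≈ 710 kN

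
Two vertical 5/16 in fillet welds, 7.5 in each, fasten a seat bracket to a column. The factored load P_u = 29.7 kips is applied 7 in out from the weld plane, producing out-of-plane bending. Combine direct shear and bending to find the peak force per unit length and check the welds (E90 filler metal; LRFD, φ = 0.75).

E90XX → F_EXX = 90 ksi.
L_w = 2 × 7.5 = 15 in; section modulus (unit throat) S = 2 × L²/6 = 18.75 in².
Direct shear f_v = P/L_w = 29.7/15 = 1.98 kip/in.
Moment M = P × e = 29.7 × 7 = 207.9 kip·in; bending f_b = M/S = 11.09 kip/in.
f_max = √(f_v² + f_b²) = √(1.98² + 11.09²) = 11.26 kip/in.
φr_n = 0.75 × 0.6 × 90 × (0.707 × 0.3125) = 8.948 kip/in → NOT adequate.

f_max ≈ 11.3 kip/in; NOT adequate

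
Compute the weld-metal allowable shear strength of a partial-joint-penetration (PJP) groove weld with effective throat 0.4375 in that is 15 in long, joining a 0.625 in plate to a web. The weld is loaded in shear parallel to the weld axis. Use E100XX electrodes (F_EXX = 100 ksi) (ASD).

R_n/Ω ≈ 197 kip

Effective throat (given) t_e = 0.4375 in.
A_we = 0.4375 × 15 = 6.562 in².
F_nw = 0.6 F_EXX = 60 ksi.
R_n/Ω = (60 × 6.562) / 2.0 = 196.9 kip.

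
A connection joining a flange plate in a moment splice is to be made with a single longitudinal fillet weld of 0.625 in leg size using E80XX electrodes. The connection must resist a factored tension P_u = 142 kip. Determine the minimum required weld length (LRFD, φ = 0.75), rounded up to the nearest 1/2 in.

E80XX → F_EXX = 80 ksi.
Throat t_e = 0.707 × 0.625 = 0.4419 in.
φr_n = 0.75 × 0.6 × 80 × 0.4419 = 15.91 kip/in.
L_req = P_u / φr_n = 142 / 15.91 = 8.927 in total.
Round up → use L = 9 in.

L = 9 in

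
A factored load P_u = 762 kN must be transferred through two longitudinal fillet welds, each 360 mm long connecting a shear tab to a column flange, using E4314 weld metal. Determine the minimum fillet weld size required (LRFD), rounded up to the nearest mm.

E43XX → F_EXX = 430 MPa.
Total weld length L = 720 mm.
Required throat t_e = P_u / (φ × 0.6 F_EXX × L) = 762 / (0.75 × 0.6 × 430 × 720 × 10⁻³) = 5.469 mm.
Required leg w = t_e / 0.707 = 7.736 mm → use 8 mm.

w = 8 mm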